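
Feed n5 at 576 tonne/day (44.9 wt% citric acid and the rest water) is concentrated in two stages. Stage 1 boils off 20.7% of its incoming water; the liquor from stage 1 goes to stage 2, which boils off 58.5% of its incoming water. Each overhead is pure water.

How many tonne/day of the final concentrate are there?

363.1 tonne/day

water in feed = 576×0.551 = 317.38 tonne/day.
After stage 1: water left = (1−0.207)×317.38 = 251.68; stream total = 510.3 tonne/day.
After stage 2: water left = (1−0.585)×251.68 = 104.45; final concentrate = 363.07 tonne/day.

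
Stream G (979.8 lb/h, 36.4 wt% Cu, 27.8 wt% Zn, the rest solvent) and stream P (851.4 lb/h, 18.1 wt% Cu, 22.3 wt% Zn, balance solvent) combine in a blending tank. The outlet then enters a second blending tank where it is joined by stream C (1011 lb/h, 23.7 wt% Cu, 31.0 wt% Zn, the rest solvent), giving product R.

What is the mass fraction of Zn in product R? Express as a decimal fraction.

Overall, product flow = 2842.2 lb/h.
Zn in = 979.8×0.278 + 851.4×0.223 + 1011×0.310 = 775.66 lb/h.
Zn fraction in R = 0.273.

0.273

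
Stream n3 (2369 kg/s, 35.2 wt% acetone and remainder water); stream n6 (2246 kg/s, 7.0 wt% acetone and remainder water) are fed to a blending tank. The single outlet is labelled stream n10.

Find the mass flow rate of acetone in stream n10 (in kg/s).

991.1 kg/s

acetone out = acetone in = 2369×0.352 + 2246×0.070 = 991.11 kg/s.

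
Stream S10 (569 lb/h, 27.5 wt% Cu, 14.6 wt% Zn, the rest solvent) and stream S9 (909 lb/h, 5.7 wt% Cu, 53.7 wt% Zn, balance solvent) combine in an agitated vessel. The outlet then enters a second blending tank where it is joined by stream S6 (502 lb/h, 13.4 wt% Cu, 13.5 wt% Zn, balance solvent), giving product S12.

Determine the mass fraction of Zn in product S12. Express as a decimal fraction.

Overall, product flow = 1980 lb/h.
Zn in = 569×0.146 + 909×0.537 + 502×0.135 = 638.98 lb/h.
Zn fraction in S12 = 0.3227.

0.3227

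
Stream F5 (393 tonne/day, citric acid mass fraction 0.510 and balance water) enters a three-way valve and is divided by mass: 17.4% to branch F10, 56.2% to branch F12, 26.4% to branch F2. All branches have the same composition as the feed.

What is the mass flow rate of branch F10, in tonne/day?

Branch F10 flow = 0.174×393 = 68.382 tonne/day.

68.38 tonne/day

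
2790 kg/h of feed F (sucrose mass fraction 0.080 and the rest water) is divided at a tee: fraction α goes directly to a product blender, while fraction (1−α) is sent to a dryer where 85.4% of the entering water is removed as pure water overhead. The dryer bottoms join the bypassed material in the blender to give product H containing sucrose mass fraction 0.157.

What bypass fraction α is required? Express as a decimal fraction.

0.376

All 2790×0.080 = 223.2 kg/h of sucrose reaches H, so H = 223.2/0.157 = 1421.7 kg/h and vapour = 1368.3 kg/h.
The evaporator receives (1−α)·2790 of feed at 0.920 water and removes 0.854 of that water:
0.854×0.920×(1−α)×2790 = 1368.3
(1−α) = 1368.3/2192 = 0.6242;  α = 0.3758.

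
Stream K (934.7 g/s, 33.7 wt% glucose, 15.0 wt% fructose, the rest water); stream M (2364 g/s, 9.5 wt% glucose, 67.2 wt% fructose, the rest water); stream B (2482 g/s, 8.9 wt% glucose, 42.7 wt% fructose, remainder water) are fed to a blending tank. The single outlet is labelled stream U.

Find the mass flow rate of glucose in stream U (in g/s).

glucose out = glucose in = 934.7×0.337 + 2364×0.095 + 2482×0.089 = 760.47 g/s.

760.5 g/s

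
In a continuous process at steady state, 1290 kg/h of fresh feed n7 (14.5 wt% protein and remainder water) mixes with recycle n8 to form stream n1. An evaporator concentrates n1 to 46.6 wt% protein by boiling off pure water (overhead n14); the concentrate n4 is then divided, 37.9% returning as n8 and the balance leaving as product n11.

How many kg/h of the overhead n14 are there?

888.6 kg/h

Overall protein balance (none leaves overhead): protein in fresh feed = protein in product, i.e. 1290×0.145 = (1−0.379)·n4·0.466.
n4 = 187.05/(0.466×0.621) = 646.37 kg/h.
Recycle n8 = 0.379×646.37 = 244.97 kg/h.
Combined feed n1 = 1290 + 244.97 = 1535 kg/h.
Overhead n14 = n1 − n4 = 1535 − 646.37 = 888.61 kg/h.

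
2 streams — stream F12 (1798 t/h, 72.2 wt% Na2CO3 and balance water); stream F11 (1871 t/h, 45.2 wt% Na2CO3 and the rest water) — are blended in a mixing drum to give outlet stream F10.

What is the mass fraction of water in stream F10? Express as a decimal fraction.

0.4157

Total flow out = 1798 + 1871 = 3669 t/h.
water in = 1798×0.278 + 1871×0.548 = 1525.2 t/h.
water mass fraction in F10 = 1525.2/3669 = 0.4157.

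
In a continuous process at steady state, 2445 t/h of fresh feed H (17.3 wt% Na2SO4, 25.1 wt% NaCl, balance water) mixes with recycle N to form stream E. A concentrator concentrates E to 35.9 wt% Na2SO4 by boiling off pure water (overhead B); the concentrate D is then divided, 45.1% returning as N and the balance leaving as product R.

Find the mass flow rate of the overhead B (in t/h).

1267 t/h

Overall Na2SO4 balance (none leaves overhead): Na2SO4 in fresh feed = Na2SO4 in product, i.e. 2445×0.173 = (1−0.451)·D·0.359.
D = 422.98/(0.359×0.549) = 2146.1 t/h.
Recycle N = 0.451×2146.1 = 967.91 t/h.
Combined feed E = 2445 + 967.91 = 3412.9 t/h.
Overhead B = E − D = 3412.9 − 2146.1 = 1266.8 t/h.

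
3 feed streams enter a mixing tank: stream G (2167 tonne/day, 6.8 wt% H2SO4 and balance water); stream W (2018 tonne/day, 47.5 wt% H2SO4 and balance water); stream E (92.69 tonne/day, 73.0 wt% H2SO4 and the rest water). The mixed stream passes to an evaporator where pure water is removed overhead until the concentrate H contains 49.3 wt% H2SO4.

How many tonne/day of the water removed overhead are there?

1897 tonne/day

H2SO4 entering = 2167×0.068 + 2018×0.475 + 92.69×0.730 = 1173.6 tonne/day.
All H2SO4 reports to H, so H = 1173.6/0.493 = 2380.5 tonne/day.
Total feed = 4277.7 tonne/day; overhead = 4277.7 − 2380.5 = 1897.2 tonne/day.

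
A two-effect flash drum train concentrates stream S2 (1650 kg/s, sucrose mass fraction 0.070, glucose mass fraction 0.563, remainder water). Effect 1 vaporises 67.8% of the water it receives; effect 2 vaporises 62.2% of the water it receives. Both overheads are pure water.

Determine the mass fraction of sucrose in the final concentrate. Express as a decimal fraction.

0.103

water in feed = 1650×0.367 = 605.55 kg/s.
After stage 1: water left = (1−0.678)×605.55 = 194.99; stream total = 1239.4 kg/s.
After stage 2: water left = (1−0.622)×194.99 = 73.705; final concentrate = 1118.2 kg/s.
sucrose fraction = 115.5/1118.2 = 0.103.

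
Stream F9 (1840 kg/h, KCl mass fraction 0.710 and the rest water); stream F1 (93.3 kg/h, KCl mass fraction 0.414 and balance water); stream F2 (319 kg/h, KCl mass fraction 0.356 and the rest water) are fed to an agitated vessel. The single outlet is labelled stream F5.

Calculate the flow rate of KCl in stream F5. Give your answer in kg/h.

1459 kg/h

KCl out = KCl in = 1840×0.710 + 93.3×0.414 + 319×0.356 = 1458.6 kg/h.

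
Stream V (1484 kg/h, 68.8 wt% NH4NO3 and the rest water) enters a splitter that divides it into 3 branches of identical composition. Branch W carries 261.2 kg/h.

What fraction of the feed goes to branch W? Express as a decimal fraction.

Fraction to W = 261.2/1484 = 0.1760.

0.176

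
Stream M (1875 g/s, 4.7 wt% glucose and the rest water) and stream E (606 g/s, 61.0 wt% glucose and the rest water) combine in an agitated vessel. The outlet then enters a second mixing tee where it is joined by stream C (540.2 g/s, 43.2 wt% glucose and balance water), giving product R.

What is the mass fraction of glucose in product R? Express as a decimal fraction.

Overall, product flow = 3021.2 g/s.
glucose in = 1875×0.047 + 606×0.610 + 540.2×0.432 = 691.15 g/s.
glucose fraction in R = 0.229.

0.229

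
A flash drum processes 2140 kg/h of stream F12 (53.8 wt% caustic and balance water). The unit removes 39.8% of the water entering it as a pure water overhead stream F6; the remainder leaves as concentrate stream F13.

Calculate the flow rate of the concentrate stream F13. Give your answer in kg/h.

water entering = 2140×0.462 = 988.68 kg/h; overhead removed = 0.398×988.68 = 393.49 kg/h.
Concentrate = 2140 − 393.49 = 1746.5 kg/h.

1747 kg/h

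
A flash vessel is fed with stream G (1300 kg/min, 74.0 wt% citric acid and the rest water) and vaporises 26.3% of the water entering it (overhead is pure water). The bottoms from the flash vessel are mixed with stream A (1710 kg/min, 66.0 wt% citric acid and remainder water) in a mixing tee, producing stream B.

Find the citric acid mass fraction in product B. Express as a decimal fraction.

0.716

Vapour removed = 0.263×0.260×1300 = 88.894 kg/min; concentrate = 1211.1 kg/min.
citric acid reaching the mixer = 962 (from concentrate) + 1710×0.660 = 2090.6 kg/min.
Product flow = 1211.1 + 1710 = 2921.1 kg/min; citric acid fraction = 0.716.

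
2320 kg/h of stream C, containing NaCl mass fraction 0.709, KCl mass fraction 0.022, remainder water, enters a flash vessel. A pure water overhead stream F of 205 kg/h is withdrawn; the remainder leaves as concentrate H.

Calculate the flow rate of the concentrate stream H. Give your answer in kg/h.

Concentrate = 2320 − 205 = 2115 kg/h.

2115 kg/h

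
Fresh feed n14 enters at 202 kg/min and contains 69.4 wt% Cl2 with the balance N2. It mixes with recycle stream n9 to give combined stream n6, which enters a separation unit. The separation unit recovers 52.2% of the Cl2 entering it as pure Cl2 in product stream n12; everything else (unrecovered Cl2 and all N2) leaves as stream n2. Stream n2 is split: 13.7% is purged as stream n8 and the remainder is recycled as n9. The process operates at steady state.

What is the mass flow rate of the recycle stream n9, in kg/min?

487.8 kg/min

N2 enters only via n14 and leaves only via the purge: 202×0.306 = 0.137×(N2 in n2), and the separation unit passes all N2, so N2 in n6 = N2 in n2 = 451.18 kg/min.
Cl2 in n6: m_A = 202×0.694 + (1−0.137)·(1−0.522)·m_A, so m_A = 140.19/0.5875 = 238.62 kg/min.
n2 = (1−0.522)×238.62 + 451.18 = 565.24 kg/min.
Recycle n9 = (1−0.137)×565.24 = 487.81 kg/min.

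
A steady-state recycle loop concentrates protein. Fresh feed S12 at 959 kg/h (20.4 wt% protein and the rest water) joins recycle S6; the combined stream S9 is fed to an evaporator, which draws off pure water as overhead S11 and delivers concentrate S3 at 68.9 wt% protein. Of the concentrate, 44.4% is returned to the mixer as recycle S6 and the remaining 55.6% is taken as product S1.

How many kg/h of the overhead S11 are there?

675.1 kg/h

Overall protein balance (none leaves overhead): protein in fresh feed = protein in product, i.e. 959×0.204 = (1−0.444)·S3·0.689.
S3 = 195.64/(0.689×0.556) = 510.69 kg/h.
Recycle S6 = 0.444×510.69 = 226.75 kg/h.
Combined feed S9 = 959 + 226.75 = 1185.7 kg/h.
Overhead S11 = S9 − S3 = 1185.7 − 510.69 = 675.06 kg/h.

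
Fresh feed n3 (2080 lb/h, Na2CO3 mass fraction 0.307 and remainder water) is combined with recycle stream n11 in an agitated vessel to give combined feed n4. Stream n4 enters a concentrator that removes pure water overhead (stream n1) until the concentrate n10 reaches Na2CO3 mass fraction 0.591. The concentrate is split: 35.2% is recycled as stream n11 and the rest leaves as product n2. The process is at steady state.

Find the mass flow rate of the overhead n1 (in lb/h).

999.5 lb/h

Overall Na2CO3 balance (none leaves overhead): Na2CO3 in fresh feed = Na2CO3 in product, i.e. 2080×0.307 = (1−0.352)·n10·0.591.
n10 = 638.56/(0.591×0.648) = 1667.4 lb/h.
Recycle n11 = 0.352×1667.4 = 586.92 lb/h.
Combined feed n4 = 2080 + 586.92 = 2666.9 lb/h.
Overhead n1 = n4 − n10 = 2666.9 − 1667.4 = 999.53 lb/h.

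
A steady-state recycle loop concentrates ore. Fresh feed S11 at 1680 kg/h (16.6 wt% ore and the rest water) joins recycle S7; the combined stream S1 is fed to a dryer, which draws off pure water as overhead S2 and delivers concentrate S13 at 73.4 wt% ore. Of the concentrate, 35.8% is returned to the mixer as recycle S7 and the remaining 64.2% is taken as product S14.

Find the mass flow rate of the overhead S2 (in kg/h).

1300 kg/h

Overall ore balance (none leaves overhead): ore in fresh feed = ore in product, i.e. 1680×0.166 = (1−0.358)·S13·0.734.
S13 = 278.88/(0.734×0.642) = 591.82 kg/h.
Recycle S7 = 0.358×591.82 = 211.87 kg/h.
Combined feed S1 = 1680 + 211.87 = 1891.9 kg/h.
Overhead S2 = S1 − S13 = 1891.9 − 591.82 = 1300.1 kg/h.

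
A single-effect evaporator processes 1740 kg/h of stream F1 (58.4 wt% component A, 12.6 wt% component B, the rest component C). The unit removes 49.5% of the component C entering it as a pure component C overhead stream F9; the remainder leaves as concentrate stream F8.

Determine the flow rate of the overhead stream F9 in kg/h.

component C entering = 1740×0.290 = 504.6 kg/h; overhead removed = 0.495×504.6 = 249.78 kg/h.

249.8 kg/h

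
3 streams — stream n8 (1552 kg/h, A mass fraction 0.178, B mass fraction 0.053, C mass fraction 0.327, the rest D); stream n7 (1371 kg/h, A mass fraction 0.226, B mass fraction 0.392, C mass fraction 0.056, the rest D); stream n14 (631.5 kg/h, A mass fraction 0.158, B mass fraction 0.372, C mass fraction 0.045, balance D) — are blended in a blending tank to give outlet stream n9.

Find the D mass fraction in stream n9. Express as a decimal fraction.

0.394

Total flow out = 1552 + 1371 + 631.5 = 3554.5 kg/h.
D in = 1552×0.442 + 1371×0.326 + 631.5×0.425 = 1401.3 kg/h.
D mass fraction in n9 = 1401.3/3554.5 = 0.394.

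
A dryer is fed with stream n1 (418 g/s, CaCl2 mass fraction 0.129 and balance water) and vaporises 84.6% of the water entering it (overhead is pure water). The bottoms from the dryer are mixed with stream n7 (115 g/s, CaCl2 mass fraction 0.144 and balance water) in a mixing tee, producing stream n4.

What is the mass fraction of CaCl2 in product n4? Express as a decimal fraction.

Vapour removed = 0.846×0.871×418 = 308.01 g/s; concentrate = 109.99 g/s.
CaCl2 reaching the mixer = 53.922 (from concentrate) + 115×0.144 = 70.482 g/s.
Product flow = 109.99 + 115 = 224.99 g/s; CaCl2 fraction = 0.313.

0.313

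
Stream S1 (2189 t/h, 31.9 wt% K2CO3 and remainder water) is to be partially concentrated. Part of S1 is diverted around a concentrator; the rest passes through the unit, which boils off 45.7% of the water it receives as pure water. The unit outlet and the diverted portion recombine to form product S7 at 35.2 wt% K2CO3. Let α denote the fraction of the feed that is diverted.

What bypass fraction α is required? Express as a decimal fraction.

All 2189×0.319 = 698.29 t/h of K2CO3 reaches S7, so S7 = 698.29/0.352 = 1983.8 t/h and vapour = 205.22 t/h.
The evaporator receives (1−α)·2189 of feed at 0.681 water and removes 0.457 of that water:
0.457×0.681×(1−α)×2189 = 205.22
(1−α) = 205.22/681.25 = 0.3012;  α = 0.6988.

0.699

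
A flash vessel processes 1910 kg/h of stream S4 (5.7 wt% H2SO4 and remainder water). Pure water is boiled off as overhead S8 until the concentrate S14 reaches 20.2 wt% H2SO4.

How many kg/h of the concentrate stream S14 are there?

539 kg/h

H2SO4 is conserved: 1910×0.057 = 108.87 kg/h all reports to the concentrate.
Concentrate = 108.87/(target fraction) = 538.96 kg/h.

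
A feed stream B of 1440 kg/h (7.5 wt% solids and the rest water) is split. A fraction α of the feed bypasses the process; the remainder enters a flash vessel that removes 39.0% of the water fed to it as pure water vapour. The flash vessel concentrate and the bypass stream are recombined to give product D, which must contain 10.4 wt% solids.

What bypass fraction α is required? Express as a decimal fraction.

All 1440×0.075 = 108 kg/h of solids reaches D, so D = 108/0.104 = 1038.5 kg/h and vapour = 401.54 kg/h.
The evaporator receives (1−α)·1440 of feed at 0.925 water and removes 0.390 of that water:
0.390×0.925×(1−α)×1440 = 401.54
(1−α) = 401.54/519.48 = 0.7730;  α = 0.2270.

0.227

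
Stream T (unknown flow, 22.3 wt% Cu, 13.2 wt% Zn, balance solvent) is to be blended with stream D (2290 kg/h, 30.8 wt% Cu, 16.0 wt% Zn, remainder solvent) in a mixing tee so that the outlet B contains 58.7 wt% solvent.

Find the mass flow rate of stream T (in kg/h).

Let T be the unknown flow. Total out = 2290 + T.
solvent balance: 1218.3 + 0.645·T = 0.587·(2290 + T)
(0.645 − 0.587)·T = 0.587×2290 − 1218.3 = 125.95
T = 125.95 / 0.058 = 2171.6 kg/h

2172 kg/h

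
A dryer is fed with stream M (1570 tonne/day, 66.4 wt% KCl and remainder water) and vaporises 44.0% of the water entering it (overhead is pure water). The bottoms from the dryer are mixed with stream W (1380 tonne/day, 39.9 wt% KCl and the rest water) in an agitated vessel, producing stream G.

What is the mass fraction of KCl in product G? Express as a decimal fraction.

0.586

Vapour removed = 0.440×0.336×1570 = 232.11 tonne/day; concentrate = 1337.9 tonne/day.
KCl reaching the mixer = 1042.5 (from concentrate) + 1380×0.399 = 1593.1 tonne/day.
Product flow = 1337.9 + 1380 = 2717.9 tonne/day; KCl fraction = 0.586.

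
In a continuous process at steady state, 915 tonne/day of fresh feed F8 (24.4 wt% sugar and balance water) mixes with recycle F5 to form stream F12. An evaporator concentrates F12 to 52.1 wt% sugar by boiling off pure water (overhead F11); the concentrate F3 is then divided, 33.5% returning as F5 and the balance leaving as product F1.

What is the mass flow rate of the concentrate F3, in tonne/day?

644.4 tonne/day

Overall sugar balance (none leaves overhead): sugar in fresh feed = sugar in product, i.e. 915×0.244 = (1−0.335)·F3·0.521.
F3 = 223.26/(0.521×0.665) = 644.39 tonne/day.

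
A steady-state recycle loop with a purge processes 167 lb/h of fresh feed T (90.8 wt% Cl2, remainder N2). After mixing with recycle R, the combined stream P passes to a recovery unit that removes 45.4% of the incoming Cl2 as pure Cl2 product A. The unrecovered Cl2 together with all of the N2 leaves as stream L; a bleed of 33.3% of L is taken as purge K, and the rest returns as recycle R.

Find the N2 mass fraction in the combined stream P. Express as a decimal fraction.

N2 enters only via T and leaves only via the purge: 167×0.092 = 0.333×(N2 in L), and the recovery unit passes all N2, so N2 in P = N2 in L = 46.138 lb/h.
Cl2 in P: m_A = 167×0.908 + (1−0.333)·(1−0.454)·m_A, so m_A = 151.64/0.6358 = 238.49 lb/h.
P = 238.49 + 46.138 = 284.63 lb/h.
N2 fraction in P = 46.138/284.63 = 0.162.

0.162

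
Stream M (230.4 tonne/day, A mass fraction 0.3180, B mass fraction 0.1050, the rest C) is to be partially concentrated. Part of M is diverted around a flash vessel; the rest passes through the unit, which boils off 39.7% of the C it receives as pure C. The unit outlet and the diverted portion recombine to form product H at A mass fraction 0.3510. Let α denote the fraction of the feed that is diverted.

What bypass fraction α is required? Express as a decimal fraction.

0.590

All 230.4×0.318 = 73.267 tonne/day of A reaches H, so H = 73.267/0.351 = 208.74 tonne/day and vapour = 21.662 tonne/day.
The evaporator receives (1−α)·230.4 of feed at 0.577 C and removes 0.397 of that C:
0.397×0.577×(1−α)×230.4 = 21.662
(1−α) = 21.662/52.777 = 0.4104;  α = 0.5896.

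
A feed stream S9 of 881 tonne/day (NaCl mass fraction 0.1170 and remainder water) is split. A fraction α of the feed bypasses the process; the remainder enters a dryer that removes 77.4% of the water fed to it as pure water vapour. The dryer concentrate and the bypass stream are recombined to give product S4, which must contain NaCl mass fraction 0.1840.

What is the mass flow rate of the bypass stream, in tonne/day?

All 881×0.117 = 103.08 tonne/day of NaCl reaches S4, so S4 = 103.08/0.184 = 560.2 tonne/day and vapour = 320.8 tonne/day.
The evaporator receives (1−α)·881 of feed at 0.883 water and removes 0.774 of that water:
0.774×0.883×(1−α)×881 = 320.8
(1−α) = 320.8/602.11 = 0.5328;  α = 0.4672.
Bypass flow = 0.4672×881 = 411.61 tonne/day.

411.6 tonne/day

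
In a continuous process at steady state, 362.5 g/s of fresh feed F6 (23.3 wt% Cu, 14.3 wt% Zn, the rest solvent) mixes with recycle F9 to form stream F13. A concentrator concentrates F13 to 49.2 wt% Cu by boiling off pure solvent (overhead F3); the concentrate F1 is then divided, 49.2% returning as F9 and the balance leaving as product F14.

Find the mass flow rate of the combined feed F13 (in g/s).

Overall Cu balance (none leaves overhead): Cu in fresh feed = Cu in product, i.e. 362.5×0.233 = (1−0.492)·F1·0.492.
F1 = 84.463/(0.492×0.508) = 337.94 g/s.
Recycle F9 = 0.492×337.94 = 166.26 g/s.
Combined feed F13 = 362.5 + 166.26 = 528.76 g/s.

528.8 g/s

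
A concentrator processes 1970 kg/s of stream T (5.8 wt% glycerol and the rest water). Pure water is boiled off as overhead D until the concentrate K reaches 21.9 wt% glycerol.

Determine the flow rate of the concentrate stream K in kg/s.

glycerol is conserved: 1970×0.058 = 114.26 kg/s all reports to the concentrate.
Concentrate = 114.26/(target fraction) = 521.74 kg/s.

521.7 kg/s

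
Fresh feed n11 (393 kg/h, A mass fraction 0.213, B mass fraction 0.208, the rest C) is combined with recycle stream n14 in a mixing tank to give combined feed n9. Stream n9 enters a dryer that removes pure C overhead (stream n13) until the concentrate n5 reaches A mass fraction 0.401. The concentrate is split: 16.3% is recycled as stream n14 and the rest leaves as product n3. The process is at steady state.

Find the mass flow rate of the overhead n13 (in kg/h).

184.2 kg/h

Overall A balance (none leaves overhead): A in fresh feed = A in product, i.e. 393×0.213 = (1−0.163)·n5·0.401.
n5 = 83.709/(0.401×0.837) = 249.4 kg/h.
Recycle n14 = 0.163×249.4 = 40.653 kg/h.
Combined feed n9 = 393 + 40.653 = 433.65 kg/h.
Overhead n13 = n9 − n5 = 433.65 − 249.4 = 184.25 kg/h.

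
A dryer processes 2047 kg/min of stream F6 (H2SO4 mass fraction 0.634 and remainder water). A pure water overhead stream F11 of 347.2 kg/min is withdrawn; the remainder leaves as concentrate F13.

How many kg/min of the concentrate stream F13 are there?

1700 kg/min

Concentrate = 2047 − 347.2 = 1699.8 kg/min.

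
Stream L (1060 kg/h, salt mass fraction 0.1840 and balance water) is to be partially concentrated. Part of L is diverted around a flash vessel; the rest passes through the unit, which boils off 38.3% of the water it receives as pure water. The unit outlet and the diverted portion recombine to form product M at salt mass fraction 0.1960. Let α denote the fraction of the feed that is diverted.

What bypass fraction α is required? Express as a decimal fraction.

0.804

All 1060×0.184 = 195.04 kg/h of salt reaches M, so M = 195.04/0.196 = 995.1 kg/h and vapour = 64.898 kg/h.
The evaporator receives (1−α)·1060 of feed at 0.816 water and removes 0.383 of that water:
0.383×0.816×(1−α)×1060 = 64.898
(1−α) = 64.898/331.28 = 0.1959;  α = 0.8041.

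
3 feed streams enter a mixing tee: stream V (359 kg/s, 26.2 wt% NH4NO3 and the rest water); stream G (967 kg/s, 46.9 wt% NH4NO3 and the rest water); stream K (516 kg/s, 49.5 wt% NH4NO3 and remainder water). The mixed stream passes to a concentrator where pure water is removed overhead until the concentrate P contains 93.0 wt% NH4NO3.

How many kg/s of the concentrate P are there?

NH4NO3 entering = 359×0.262 + 967×0.469 + 516×0.495 = 803 kg/s.
All NH4NO3 reports to P, so P = 803/0.930 = 863.44 kg/s.

863.4 kg/s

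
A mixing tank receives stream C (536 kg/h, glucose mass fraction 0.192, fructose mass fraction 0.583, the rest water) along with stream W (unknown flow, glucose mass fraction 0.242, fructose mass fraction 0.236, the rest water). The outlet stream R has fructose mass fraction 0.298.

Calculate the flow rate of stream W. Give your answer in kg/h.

Let W be the unknown flow. Total out = 536 + W.
fructose balance: 312.49 + 0.236·W = 0.298·(536 + W)
(0.236 − 0.298)·W = 0.298×536 − 312.49 = -152.76
W = -152.76 / -0.062 = 2463.9 kg/h

2464 kg/h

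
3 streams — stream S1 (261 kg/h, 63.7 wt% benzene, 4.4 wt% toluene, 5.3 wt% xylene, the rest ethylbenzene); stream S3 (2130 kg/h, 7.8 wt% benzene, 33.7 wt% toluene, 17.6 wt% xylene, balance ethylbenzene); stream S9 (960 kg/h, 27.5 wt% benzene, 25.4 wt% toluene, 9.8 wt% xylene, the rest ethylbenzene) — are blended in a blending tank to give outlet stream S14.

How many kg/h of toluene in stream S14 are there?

toluene out = toluene in = 261×0.044 + 2130×0.337 + 960×0.254 = 973.13 kg/h.

973.1 kg/h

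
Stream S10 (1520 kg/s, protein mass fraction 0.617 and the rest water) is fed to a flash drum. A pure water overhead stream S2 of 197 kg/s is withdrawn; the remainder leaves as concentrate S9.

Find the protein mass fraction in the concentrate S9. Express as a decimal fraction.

protein is not removed: 1520×0.617 = 937.84 kg/s of protein enters S9.
Concentrate = 1520 − 197 = 1323 kg/s.
Mass fraction = 937.84/1323 = 0.709.

0.709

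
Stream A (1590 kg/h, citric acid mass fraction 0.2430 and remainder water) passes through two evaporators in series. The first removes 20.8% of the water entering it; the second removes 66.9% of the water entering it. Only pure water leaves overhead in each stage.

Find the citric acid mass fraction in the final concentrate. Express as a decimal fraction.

0.5505

water in feed = 1590×0.757 = 1203.6 kg/h.
After stage 1: water left = (1−0.208)×1203.6 = 953.27; stream total = 1339.6 kg/h.
After stage 2: water left = (1−0.669)×953.27 = 315.53; final concentrate = 701.9 kg/h.
citric acid fraction = 386.37/701.9 = 0.5505.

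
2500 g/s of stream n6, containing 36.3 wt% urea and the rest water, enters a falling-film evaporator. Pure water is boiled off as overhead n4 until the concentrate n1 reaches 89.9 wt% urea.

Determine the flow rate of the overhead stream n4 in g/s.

urea is conserved: 2500×0.363 = 907.5 g/s all reports to the concentrate.
Concentrate = 907.5/(target fraction) = 1009.5 g/s.
Overhead = 2500 − 1009.5 = 1490.5 g/s.

1491 g/s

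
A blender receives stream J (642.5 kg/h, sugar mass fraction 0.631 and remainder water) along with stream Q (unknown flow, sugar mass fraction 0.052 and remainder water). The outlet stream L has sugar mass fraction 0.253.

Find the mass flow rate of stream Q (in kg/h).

1208 kg/h

Let Q be the unknown flow. Total out = 642.5 + Q.
sugar balance: 405.42 + 0.052·Q = 0.253·(642.5 + Q)
(0.052 − 0.253)·Q = 0.253×642.5 − 405.42 = -242.87
Q = -242.87 / -0.201 = 1208.3 kg/h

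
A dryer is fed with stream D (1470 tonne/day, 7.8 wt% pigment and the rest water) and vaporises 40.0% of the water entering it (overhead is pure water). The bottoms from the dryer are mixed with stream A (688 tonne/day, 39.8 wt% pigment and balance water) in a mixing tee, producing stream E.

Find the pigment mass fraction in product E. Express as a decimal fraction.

Vapour removed = 0.400×0.922×1470 = 542.14 tonne/day; concentrate = 927.86 tonne/day.
pigment reaching the mixer = 114.66 (from concentrate) + 688×0.398 = 388.48 tonne/day.
Product flow = 927.86 + 688 = 1615.9 tonne/day; pigment fraction = 0.2404.

0.2404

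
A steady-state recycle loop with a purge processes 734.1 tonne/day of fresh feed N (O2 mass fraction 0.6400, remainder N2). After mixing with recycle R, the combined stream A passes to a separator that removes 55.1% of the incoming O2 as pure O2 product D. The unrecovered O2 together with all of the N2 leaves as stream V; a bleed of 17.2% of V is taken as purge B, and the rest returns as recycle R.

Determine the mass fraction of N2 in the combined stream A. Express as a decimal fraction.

N2 enters only via N and leaves only via the purge: 734.1×0.360 = 0.172×(N2 in V), and the separator passes all N2, so N2 in A = N2 in V = 1536.5 tonne/day.
O2 in A: m_A = 734.1×0.640 + (1−0.172)·(1−0.551)·m_A, so m_A = 469.82/0.6282 = 747.86 tonne/day.
A = 747.86 + 1536.5 = 2284.3 tonne/day.
N2 fraction in A = 1536.5/2284.3 = 0.6726.

0.6726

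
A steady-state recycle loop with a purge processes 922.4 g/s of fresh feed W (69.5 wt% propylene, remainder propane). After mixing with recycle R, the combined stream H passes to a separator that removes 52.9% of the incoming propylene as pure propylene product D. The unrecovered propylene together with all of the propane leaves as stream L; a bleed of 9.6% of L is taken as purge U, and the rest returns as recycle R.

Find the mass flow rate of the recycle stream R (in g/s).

3125 g/s

propane enters only via W and leaves only via the purge: 922.4×0.305 = 0.096×(propane in L), and the separator passes all propane, so propane in H = propane in L = 2930.5 g/s.
propylene in H: m_A = 922.4×0.695 + (1−0.096)·(1−0.529)·m_A, so m_A = 641.07/0.5742 = 1116.4 g/s.
L = (1−0.529)×1116.4 + 2930.5 = 3456.4 g/s.
Recycle R = (1−0.096)×3456.4 = 3124.6 g/s.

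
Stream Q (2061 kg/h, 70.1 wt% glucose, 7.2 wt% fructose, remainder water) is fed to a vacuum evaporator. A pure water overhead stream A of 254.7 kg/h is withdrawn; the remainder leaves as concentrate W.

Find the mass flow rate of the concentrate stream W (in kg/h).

1806 kg/h

Concentrate = 2061 − 254.7 = 1806.3 kg/h.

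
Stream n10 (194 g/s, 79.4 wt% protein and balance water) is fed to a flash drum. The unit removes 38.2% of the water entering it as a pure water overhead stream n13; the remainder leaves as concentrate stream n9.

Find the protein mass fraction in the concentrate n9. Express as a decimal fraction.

protein is not removed: 194×0.794 = 154.04 g/s of protein enters n9.
water entering = 194×0.206 = 39.964 g/s; overhead removed = 0.382×39.964 = 15.266 g/s.
Concentrate = 194 − 15.266 = 178.73 g/s.
Mass fraction = 154.04/178.73 = 0.8618.

0.8618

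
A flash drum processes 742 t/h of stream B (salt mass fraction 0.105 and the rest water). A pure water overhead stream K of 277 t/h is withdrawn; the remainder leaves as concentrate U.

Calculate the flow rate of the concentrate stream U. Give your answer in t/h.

Concentrate = 742 − 277 = 465 t/h.

465 t/h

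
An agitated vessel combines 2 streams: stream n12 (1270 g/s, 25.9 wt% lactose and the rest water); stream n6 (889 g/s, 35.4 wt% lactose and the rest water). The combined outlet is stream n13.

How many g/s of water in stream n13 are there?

1515 g/s

water out = water in = 1270×0.741 + 889×0.646 = 1515.4 g/s.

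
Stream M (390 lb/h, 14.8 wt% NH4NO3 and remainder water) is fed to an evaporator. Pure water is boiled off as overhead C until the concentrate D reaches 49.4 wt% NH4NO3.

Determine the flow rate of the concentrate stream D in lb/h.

116.8 lb/h

NH4NO3 is conserved: 390×0.148 = 57.72 lb/h all reports to the concentrate.
Concentrate = 57.72/(target fraction) = 116.84 lb/h.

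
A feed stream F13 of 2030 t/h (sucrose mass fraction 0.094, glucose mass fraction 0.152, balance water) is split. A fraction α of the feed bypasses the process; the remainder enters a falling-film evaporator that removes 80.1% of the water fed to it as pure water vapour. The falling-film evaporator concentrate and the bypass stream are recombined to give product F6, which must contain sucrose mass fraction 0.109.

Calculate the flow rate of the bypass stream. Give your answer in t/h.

All 2030×0.094 = 190.82 t/h of sucrose reaches F6, so F6 = 190.82/0.109 = 1750.6 t/h and vapour = 279.36 t/h.
The evaporator receives (1−α)·2030 of feed at 0.754 water and removes 0.801 of that water:
0.801×0.754×(1−α)×2030 = 279.36
(1−α) = 279.36/1226 = 0.2279;  α = 0.7721.
Bypass flow = 0.7721×2030 = 1567.5 t/h.

1567 t/h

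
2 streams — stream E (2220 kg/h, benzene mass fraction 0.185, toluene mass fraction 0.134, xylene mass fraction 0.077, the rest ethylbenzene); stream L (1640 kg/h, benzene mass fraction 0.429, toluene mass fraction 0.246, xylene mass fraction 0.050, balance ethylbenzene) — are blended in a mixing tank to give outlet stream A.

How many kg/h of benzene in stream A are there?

1114 kg/h

benzene out = benzene in = 2220×0.185 + 1640×0.429 = 1114.3 kg/h.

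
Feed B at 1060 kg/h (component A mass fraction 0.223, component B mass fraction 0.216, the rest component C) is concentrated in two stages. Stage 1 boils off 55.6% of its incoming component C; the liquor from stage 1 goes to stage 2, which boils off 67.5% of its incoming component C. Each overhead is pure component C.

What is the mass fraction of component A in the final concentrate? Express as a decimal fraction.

component C in feed = 1060×0.561 = 594.66 kg/h.
After stage 1: component C left = (1−0.556)×594.66 = 264.03; stream total = 729.37 kg/h.
After stage 2: component C left = (1−0.675)×264.03 = 85.809; final concentrate = 551.15 kg/h.
component A fraction = 236.38/551.15 = 0.429.

0.429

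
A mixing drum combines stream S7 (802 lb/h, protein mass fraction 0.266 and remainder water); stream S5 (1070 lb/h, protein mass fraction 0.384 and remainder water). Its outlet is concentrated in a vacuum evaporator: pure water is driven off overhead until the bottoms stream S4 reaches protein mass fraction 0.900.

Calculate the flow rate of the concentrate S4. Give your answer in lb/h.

693.6 lb/h

protein entering = 802×0.266 + 1070×0.384 = 624.21 lb/h.
All protein reports to S4, so S4 = 624.21/0.900 = 693.57 lb/h.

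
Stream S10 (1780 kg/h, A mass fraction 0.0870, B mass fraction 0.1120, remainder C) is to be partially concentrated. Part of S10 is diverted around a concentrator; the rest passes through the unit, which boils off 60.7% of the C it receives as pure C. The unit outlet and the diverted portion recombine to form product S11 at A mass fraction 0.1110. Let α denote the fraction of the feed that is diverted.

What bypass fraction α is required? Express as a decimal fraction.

0.555

All 1780×0.087 = 154.86 kg/h of A reaches S11, so S11 = 154.86/0.111 = 1395.1 kg/h and vapour = 384.86 kg/h.
The evaporator receives (1−α)·1780 of feed at 0.801 C and removes 0.607 of that C:
0.607×0.801×(1−α)×1780 = 384.86
(1−α) = 384.86/865.45 = 0.4447;  α = 0.5553.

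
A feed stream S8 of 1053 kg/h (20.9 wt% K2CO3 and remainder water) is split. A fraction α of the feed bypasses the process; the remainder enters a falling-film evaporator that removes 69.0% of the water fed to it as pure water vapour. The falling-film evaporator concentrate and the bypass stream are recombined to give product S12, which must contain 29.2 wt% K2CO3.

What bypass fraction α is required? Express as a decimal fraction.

0.479

All 1053×0.209 = 220.08 kg/h of K2CO3 reaches S12, so S12 = 220.08/0.292 = 753.69 kg/h and vapour = 299.31 kg/h.
The evaporator receives (1−α)·1053 of feed at 0.791 water and removes 0.690 of that water:
0.690×0.791×(1−α)×1053 = 299.31
(1−α) = 299.31/574.72 = 0.5208;  α = 0.4792.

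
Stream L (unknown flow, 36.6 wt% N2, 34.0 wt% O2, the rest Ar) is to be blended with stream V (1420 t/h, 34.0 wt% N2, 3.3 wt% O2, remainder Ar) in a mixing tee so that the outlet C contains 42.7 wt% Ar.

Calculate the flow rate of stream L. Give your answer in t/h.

Let L be the unknown flow. Total out = 1420 + L.
Ar balance: 890.34 + 0.294·L = 0.427·(1420 + L)
(0.294 − 0.427)·L = 0.427×1420 − 890.34 = -284
L = -284 / -0.133 = 2135.3 t/h

2135 t/h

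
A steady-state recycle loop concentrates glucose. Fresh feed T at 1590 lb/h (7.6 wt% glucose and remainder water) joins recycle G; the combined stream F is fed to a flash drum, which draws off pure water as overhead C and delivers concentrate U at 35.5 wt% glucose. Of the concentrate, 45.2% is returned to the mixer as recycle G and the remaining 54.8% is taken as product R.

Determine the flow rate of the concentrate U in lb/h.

Overall glucose balance (none leaves overhead): glucose in fresh feed = glucose in product, i.e. 1590×0.076 = (1−0.452)·U·0.355.
U = 120.84/(0.355×0.548) = 621.16 lb/h.

621.2 lb/h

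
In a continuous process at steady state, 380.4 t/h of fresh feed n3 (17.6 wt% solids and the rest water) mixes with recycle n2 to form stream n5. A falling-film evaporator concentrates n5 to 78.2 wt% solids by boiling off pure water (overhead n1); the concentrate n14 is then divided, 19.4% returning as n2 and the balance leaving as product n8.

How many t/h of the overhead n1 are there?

294.8 t/h

Overall solids balance (none leaves overhead): solids in fresh feed = solids in product, i.e. 380.4×0.176 = (1−0.194)·n14·0.782.
n14 = 66.95/(0.782×0.806) = 106.22 t/h.
Recycle n2 = 0.194×106.22 = 20.607 t/h.
Combined feed n5 = 380.4 + 20.607 = 401.01 t/h.
Overhead n1 = n5 − n14 = 401.01 − 106.22 = 294.79 t/h.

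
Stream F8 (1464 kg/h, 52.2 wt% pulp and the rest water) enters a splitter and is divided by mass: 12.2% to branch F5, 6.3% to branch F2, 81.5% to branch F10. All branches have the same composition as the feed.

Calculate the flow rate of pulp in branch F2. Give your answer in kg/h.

48.15 kg/h

Branch F2 total = 0.063×1464 = 92.232 kg/h.
pulp in F2 = 0.522×92.232 = 48.145 kg/h.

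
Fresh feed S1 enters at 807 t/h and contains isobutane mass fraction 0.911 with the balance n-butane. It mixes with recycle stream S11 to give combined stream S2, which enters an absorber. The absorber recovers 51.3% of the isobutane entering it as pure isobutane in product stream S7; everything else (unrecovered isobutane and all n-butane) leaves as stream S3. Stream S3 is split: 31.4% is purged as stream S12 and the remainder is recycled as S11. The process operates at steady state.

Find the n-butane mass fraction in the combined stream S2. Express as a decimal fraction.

0.172

n-butane enters only via S1 and leaves only via the purge: 807×0.089 = 0.314×(n-butane in S3), and the absorber passes all n-butane, so n-butane in S2 = n-butane in S3 = 228.74 t/h.
isobutane in S2: m_A = 807×0.911 + (1−0.314)·(1−0.513)·m_A, so m_A = 735.18/0.6659 = 1104 t/h.
S2 = 1104 + 228.74 = 1332.7 t/h.
n-butane fraction in S2 = 228.74/1332.7 = 0.172.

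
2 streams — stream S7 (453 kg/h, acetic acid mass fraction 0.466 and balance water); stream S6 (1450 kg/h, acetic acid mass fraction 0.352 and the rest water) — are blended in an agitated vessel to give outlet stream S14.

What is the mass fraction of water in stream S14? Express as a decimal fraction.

0.621

Total flow out = 453 + 1450 = 1903 kg/h.
water in = 453×0.534 + 1450×0.648 = 1181.5 kg/h.
water mass fraction in S14 = 1181.5/1903 = 0.621.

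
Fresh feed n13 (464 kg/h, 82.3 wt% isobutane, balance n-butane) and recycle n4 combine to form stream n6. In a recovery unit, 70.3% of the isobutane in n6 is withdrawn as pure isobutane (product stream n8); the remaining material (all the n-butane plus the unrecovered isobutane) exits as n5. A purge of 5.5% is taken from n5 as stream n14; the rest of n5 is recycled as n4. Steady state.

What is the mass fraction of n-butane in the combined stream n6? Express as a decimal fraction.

n-butane enters only via n13 and leaves only via the purge: 464×0.177 = 0.055×(n-butane in n5), and the recovery unit passes all n-butane, so n-butane in n6 = n-butane in n5 = 1493.2 kg/h.
isobutane in n6: m_A = 464×0.823 + (1−0.055)·(1−0.703)·m_A, so m_A = 381.87/0.7193 = 530.87 kg/h.
n6 = 530.87 + 1493.2 = 2024.1 kg/h.
n-butane fraction in n6 = 1493.2/2024.1 = 0.738.

0.738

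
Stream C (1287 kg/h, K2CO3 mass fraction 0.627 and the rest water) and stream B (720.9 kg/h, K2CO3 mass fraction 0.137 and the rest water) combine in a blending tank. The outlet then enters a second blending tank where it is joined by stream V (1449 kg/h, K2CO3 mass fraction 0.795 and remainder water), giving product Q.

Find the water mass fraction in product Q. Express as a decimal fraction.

Overall, product flow = 3456.9 kg/h.
water in = 1287×0.373 + 720.9×0.863 + 1449×0.205 = 1399.2 kg/h.
water fraction in Q = 0.405.

0.405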